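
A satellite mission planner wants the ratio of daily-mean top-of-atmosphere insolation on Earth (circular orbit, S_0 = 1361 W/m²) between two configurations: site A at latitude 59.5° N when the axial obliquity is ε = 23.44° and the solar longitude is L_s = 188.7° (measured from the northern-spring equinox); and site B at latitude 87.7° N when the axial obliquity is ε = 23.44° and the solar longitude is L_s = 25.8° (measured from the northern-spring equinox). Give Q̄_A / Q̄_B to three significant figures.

Q̄_A / Q̄_B ≈ 0.787

— Configuration A (ϕ=+59.5°):
Solar declination: sin δ = sin ε · sin L_s = sin 23.44° × sin 188.7° = -0.06017, so δ = -3.450°.
cos h₀ = −tan(+59.5°) tan(-3.450°) = 0.1023, h₀ = 1.4683 rad.
Bracket: h₀ sin ϕ sin δ + cos ϕ cos δ sin h₀ = 1.4683×0.86163×-0.06017 + 0.50754×0.99819×0.99475 = -0.076123 + 0.503962 = 0.427839.
Q̄ = (S_0/π) × [bracket] = (1361/π) × 0.427839 = 185.35 W/m².
— Configuration B (ϕ=+87.7°):
Solar declination: sin δ = sin ε · sin L_s = sin 23.44° × sin 25.8° = 0.17313, so δ = +9.970°.
cos h₀ = −tan(+87.7°) tan(+9.970°) = -4.3767 ≤ −1 ⇒ polar day, h₀ = π.
Bracket: h₀ sin ϕ sin δ + cos ϕ cos δ sin h₀ = 3.1416×0.99919×0.17313 + 0.04013×0.98490×0.00000 = 0.543465 + 0.000000 = 0.543465.
Q̄ = (S_0/π) × [bracket] = (1361/π) × 0.543465 = 235.44 W/m².
Ratio Q̄_A / Q̄_B = 185.35 / 235.44 = 0.7872.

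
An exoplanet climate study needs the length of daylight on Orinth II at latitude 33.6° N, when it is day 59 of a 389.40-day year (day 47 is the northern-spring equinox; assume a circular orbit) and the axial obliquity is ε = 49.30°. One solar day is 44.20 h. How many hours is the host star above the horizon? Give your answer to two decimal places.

Solar longitude: L_s = 360° × (59 − 47)/389.40 = 11.094°.
sin δ = sin 49.30° × sin 11.094° = 0.14588, so δ = +8.388°.
cos h₀ = −tan ϕ · tan δ = −tan(+33.6°) × tan(+8.388°) = -0.0980, so h₀ = 1.6689 rad = 95.62°.
Daylight = 2h₀/(2π) × 44.20 h = (1.6689/π) × 44.20 = 23.48 h.

23.48 h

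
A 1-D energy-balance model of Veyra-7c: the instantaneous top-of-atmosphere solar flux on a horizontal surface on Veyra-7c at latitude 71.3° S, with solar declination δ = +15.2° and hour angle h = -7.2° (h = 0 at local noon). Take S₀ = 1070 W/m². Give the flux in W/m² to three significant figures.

cos θ_z = sin φ sin δ + cos φ cos δ cos h = -0.248348 + 0.306957 = 0.058609.
Flux = S₀ · cos θ_z = 1070 × 0.058609 = 62.71 W/m².

62.7 W/m²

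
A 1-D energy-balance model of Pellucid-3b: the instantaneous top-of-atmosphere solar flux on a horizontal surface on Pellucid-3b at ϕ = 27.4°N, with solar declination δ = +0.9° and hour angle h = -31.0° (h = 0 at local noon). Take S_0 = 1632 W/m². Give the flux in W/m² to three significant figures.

cos θ_z = sin ϕ sin δ + cos ϕ cos δ cos h = 0.007229 + 0.760912 = 0.768141.
Flux = S_0 · cos θ_z = 1632 × 0.768141 = 1254 W/m².

1.25e+03 W/m²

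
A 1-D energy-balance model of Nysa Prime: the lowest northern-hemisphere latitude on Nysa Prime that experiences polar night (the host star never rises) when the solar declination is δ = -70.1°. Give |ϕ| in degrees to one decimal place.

Polar night requires cos h₀ = −tan ϕ tan δ ≥ 1, i.e. tan ϕ tan δ ≤ −1.
The boundary is |tan ϕ| · |tan δ| = 1, so |ϕ| = 90° − |δ| = 90° − 70.1° = 19.9° in the northern hemisphere.

|ϕ| = 19.9°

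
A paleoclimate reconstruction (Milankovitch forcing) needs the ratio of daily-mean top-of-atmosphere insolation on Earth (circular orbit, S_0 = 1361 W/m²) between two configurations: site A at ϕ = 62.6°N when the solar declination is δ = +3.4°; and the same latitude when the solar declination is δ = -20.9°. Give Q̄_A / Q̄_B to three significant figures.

— Configuration A (ϕ=+62.6°):
cos h₀ = −tan(+62.6°) tan(+3.400°) = -0.1146, h₀ = 1.6857 rad.
Bracket: h₀ sin ϕ sin δ + cos ϕ cos δ sin h₀ = 1.6857×0.88782×0.05931 + 0.46020×0.99824×0.99341 = 0.088763 + 0.456363 = 0.545126.
Q̄ = (S_0/π) × [bracket] = (1361/π) × 0.545126 = 236.16 W/m².
— Configuration B (ϕ=+62.6°):
cos h₀ = −tan(+62.6°) tan(-20.900°) = 0.7367, h₀ = 0.7426 rad.
Bracket: h₀ sin ϕ sin δ + cos ϕ cos δ sin h₀ = 0.7426×0.88782×-0.35674 + 0.46020×0.93420×0.67623 = -0.235197 + 0.290724 = 0.055527.
Q̄ = (S_0/π) × [bracket] = (1361/π) × 0.055527 = 24.055 W/m².
Ratio Q̄_A / Q̄_B = 236.16 / 24.055 = 9.818.

Q̄_A / Q̄_B ≈ 9.82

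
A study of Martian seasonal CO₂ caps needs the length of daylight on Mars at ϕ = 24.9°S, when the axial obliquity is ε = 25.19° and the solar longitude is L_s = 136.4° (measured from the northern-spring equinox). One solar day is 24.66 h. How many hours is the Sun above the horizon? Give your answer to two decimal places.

11.21 h

Solar declination: sin δ = sin ε · sin L_s = sin 25.19° × sin 136.4° = 0.29352, so δ = +17.069°.
cos h₀ = −tan ϕ · tan δ = −tan(-24.9°) × tan(+17.069°) = 0.1425, so h₀ = 1.4278 rad = 81.81°.
Daylight = 2h₀/(2π) × 24.66 h = (1.4278/π) × 24.66 = 11.21 h.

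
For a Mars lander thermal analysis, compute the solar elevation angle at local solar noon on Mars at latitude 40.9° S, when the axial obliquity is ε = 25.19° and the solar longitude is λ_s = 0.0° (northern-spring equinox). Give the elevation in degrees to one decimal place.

49.1°

Solar declination: sin δ = sin ε · sin λ_s = sin 25.19° × sin 0.0° = 0.00000, so δ = +0.000°.
At local noon the hour angle is zero, so the zenith angle equals |φ − δ| = |-40.9° − (+0.000°)| = 40.900°.
Elevation = 90° − 40.900° = 49.1°.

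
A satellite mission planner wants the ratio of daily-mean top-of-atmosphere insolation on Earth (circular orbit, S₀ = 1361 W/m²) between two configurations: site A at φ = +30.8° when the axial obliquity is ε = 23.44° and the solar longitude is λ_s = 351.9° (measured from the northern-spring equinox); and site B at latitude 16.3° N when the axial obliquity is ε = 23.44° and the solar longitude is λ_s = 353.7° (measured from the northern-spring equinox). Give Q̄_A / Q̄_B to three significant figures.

— Configuration A (φ=+30.8°):
Solar declination: sin δ = sin ε · sin λ_s = sin 23.44° × sin 351.9° = -0.05605, so δ = -3.213°.
cos H₀ = −tan(+30.8°) tan(-3.213°) = 0.0335, H₀ = 1.5373 rad.
Bracket: H₀ sin φ sin δ + cos φ cos δ sin H₀ = 1.5373×0.51204×-0.05605 + 0.85896×0.99843×0.99944 = -0.044120 + 0.857131 = 0.813011.
Q̄ = (S₀/π) × [bracket] = (1361/π) × 0.813011 = 352.21 W/m².
— Configuration B (φ=+16.3°):
Solar declination: sin δ = sin ε · sin λ_s = sin 23.44° × sin 353.7° = -0.04365, so δ = -2.502°.
cos H₀ = −tan(+16.3°) tan(-2.502°) = 0.0128, H₀ = 1.5580 rad.
Bracket: H₀ sin φ sin δ + cos φ cos δ sin H₀ = 1.5580×0.28067×-0.04365 + 0.95981×0.99905×0.99992 = -0.019087 + 0.958821 = 0.939734.
Q̄ = (S₀/π) × [bracket] = (1361/π) × 0.939734 = 407.11 W/m².
Ratio Q̄_A / Q̄_B = 352.21 / 407.11 = 0.8651.

Q̄_A / Q̄_B ≈ 0.865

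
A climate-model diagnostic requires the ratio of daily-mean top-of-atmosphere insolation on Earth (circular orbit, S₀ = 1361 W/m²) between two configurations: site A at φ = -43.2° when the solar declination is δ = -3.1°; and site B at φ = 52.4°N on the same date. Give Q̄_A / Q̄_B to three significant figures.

Q̄_A / Q̄_B ≈ 1.45

— Configuration A (φ=-43.2°):
cos H₀ = −tan(-43.2°) tan(-3.100°) = -0.0509, H₀ = 1.6217 rad.
Bracket: H₀ sin φ sin δ + cos φ cos δ sin H₀ = 1.6217×-0.68455×-0.05408 + 0.72897×0.99854×0.99871 = 0.060036 + 0.726967 = 0.787003.
Q̄ = (S₀/π) × [bracket] = (1361/π) × 0.787003 = 340.95 W/m².
— Configuration B (φ=+52.4°):
cos H₀ = −tan(+52.4°) tan(-3.100°) = 0.0703, H₀ = 1.5004 rad.
Bracket: H₀ sin φ sin δ + cos φ cos δ sin H₀ = 1.5004×0.79229×-0.05408 + 0.61015×0.99854×0.99752 = -0.064288 + 0.607748 = 0.543460.
Q̄ = (S₀/π) × [bracket] = (1361/π) × 0.543460 = 235.44 W/m².
Ratio Q̄_A / Q̄_B = 340.95 / 235.44 = 1.448.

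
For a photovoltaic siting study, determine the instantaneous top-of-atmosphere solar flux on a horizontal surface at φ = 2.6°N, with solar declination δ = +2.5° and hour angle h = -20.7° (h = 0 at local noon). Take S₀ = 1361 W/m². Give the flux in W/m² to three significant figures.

cos θ_z = sin φ sin δ + cos φ cos δ cos h = 0.001979 + 0.933592 = 0.935571.
Flux = S₀ · cos θ_z = 1361 × 0.935571 = 1273 W/m².

1.27e+03 W/m²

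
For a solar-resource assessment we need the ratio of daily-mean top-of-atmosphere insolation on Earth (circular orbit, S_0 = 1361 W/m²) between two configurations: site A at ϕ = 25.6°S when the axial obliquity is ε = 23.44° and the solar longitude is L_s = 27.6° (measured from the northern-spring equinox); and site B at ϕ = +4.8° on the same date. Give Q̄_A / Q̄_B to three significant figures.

— Configuration A (ϕ=-25.6°):
Solar declination: sin δ = sin ε · sin L_s = sin 23.44° × sin 27.6° = 0.18429, so δ = +10.620°.
cos h₀ = −tan(-25.6°) tan(+10.620°) = 0.0898, h₀ = 1.4808 rad.
Bracket: h₀ sin ϕ sin δ + cos ϕ cos δ sin h₀ = 1.4808×-0.43209×0.18429 + 0.90183×0.98287×0.99596 = -0.117916 + 0.882801 = 0.764885.
Q̄ = (S_0/π) × [bracket] = (1361/π) × 0.764885 = 331.36 W/m².
— Configuration B (ϕ=+4.8°):
cos h₀ = −tan(+4.8°) tan(+10.620°) = -0.0157, h₀ = 1.5865 rad.
Bracket: h₀ sin ϕ sin δ + cos ϕ cos δ sin h₀ = 1.5865×0.08368×0.18429 + 0.99649×0.98287×0.99988 = 0.024466 + 0.979303 = 1.003769.
Q̄ = (S_0/π) × [bracket] = (1361/π) × 1.003769 = 434.85 W/m².
Ratio Q̄_A / Q̄_B = 331.36 / 434.85 = 0.7620.

Q̄_A / Q̄_B ≈ 0.762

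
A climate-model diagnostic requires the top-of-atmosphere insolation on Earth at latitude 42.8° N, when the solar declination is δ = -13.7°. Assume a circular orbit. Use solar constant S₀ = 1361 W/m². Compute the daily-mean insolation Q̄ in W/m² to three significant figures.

cos H₀ = −tan(+42.8°) tan(-13.700°) = 0.2257, H₀ = 1.3431 rad.
Bracket: H₀ sin φ sin δ + cos φ cos δ sin H₀ = 1.3431×0.67944×-0.23684 + 0.73373×0.97155×0.97419 = -0.216130 + 0.694457 = 0.478327.
Q̄ = (S₀/π) × [bracket] = (1361/π) × 0.478327 = 207.2 W/m².

Q̄ ≈ 207 W/m²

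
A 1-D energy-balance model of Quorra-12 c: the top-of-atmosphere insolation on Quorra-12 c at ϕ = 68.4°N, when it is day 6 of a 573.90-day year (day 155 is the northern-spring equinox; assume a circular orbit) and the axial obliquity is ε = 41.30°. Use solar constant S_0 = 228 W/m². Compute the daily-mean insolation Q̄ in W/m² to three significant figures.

Solar longitude: L_s = 360° × (6 − 155)/573.90 = -93.466°, i.e. -93.466° + 360° = 266.534°.
sin δ = sin 41.30° × sin 266.534° = -0.65879, so δ = -41.208°.
cos h₀ = −tan(+68.4°) tan(-41.208°) = 2.2117 ≥ 1 ⇒ polar night, h₀ = 0 and Q̄ = 0.

Q̄ ≈ 0.00 W/m²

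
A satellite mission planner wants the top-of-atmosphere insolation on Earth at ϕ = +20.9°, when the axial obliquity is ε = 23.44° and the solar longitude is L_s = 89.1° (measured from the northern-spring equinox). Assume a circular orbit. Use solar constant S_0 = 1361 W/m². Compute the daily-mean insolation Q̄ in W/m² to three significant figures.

Solar declination: sin δ = sin ε · sin L_s = sin 23.44° × sin 89.1° = 0.39774, so δ = +23.437°.
cos h₀ = −tan(+20.9°) tan(+23.437°) = -0.1655, h₀ = 1.7371 rad.
Bracket: h₀ sin ϕ sin δ + cos ϕ cos δ sin h₀ = 1.7371×0.35674×0.39774 + 0.93420×0.91750×0.98620 = 0.246477 + 0.845300 = 1.091777.
Q̄ = (S_0/π) × [bracket] = (1361/π) × 1.091777 = 473.0 W/m².

Q̄ ≈ 473 W/m²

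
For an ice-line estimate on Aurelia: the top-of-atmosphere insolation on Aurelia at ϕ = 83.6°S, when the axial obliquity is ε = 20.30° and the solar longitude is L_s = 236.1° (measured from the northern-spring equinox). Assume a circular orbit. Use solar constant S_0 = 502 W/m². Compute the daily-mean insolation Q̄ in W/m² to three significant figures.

Solar declination: sin δ = sin ε · sin L_s = sin 20.30° × sin 236.1° = -0.28796, so δ = -16.736°.
cos h₀ = −tan(-83.6°) tan(-16.736°) = -2.6808 ≤ −1 ⇒ polar day, h₀ = π.
Bracket: h₀ sin ϕ sin δ + cos ϕ cos δ sin h₀ = 3.1416×-0.99377×-0.28796 + 0.11147×0.95764×0.00000 = 0.899019 + 0.000000 = 0.899019.
Q̄ = (S_0/π) × [bracket] = (502/π) × 0.899019 = 143.7 W/m².

Q̄ ≈ 144 W/m²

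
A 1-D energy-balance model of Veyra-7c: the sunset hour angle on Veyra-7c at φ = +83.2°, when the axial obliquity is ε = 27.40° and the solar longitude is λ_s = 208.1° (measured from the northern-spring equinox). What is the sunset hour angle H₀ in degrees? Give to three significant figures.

Solar declination: sin δ = sin ε · sin λ_s = sin 27.40° × sin 208.1° = -0.21676, so δ = -12.519°.
cos H₀ = −tan φ · tan δ = 1.8621 ≥ 1, so the host star never rises (polar night) and H₀ = 0.

H₀ = 0.00°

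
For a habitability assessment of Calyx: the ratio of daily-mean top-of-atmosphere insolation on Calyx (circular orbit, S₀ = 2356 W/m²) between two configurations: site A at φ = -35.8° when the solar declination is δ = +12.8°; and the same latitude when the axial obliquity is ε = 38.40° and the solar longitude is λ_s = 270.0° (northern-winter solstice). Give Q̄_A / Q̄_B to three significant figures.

Q̄_A / Q̄_B ≈ 0.455

— Configuration A (φ=-35.8°):
cos H₀ = −tan(-35.8°) tan(+12.800°) = 0.1639, H₀ = 1.4062 rad.
Bracket: H₀ sin φ sin δ + cos φ cos δ sin H₀ = 1.4062×-0.58496×0.22155 + 0.81106×0.97515×0.98648 = -0.182241 + 0.780212 = 0.597971.
Q̄ = (S₀/π) × [bracket] = (2356/π) × 0.597971 = 448.44 W/m².
— Configuration B (φ=-35.8°):
Solar declination: sin δ = sin ε · sin λ_s = sin 38.40° × sin 270.0° = -0.62115, so δ = -38.400°.
cos H₀ = −tan(-35.8°) tan(-38.400°) = -0.5716, H₀ = 2.1793 rad.
Bracket: H₀ sin φ sin δ + cos φ cos δ sin H₀ = 2.1793×-0.58496×-0.62115 + 0.81106×0.78369×0.82051 = 0.791844 + 0.521532 = 1.313376.
Q̄ = (S₀/π) × [bracket] = (2356/π) × 1.313376 = 984.95 W/m².
Ratio Q̄_A / Q̄_B = 448.44 / 984.95 = 0.4553.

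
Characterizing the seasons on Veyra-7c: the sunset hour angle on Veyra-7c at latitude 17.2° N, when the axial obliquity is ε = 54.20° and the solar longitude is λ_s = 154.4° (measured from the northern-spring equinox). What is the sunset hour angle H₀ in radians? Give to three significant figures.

Solar declination: sin δ = sin ε · sin λ_s = sin 54.20° × sin 154.4° = 0.35045, so δ = +20.515°.
cos H₀ = −tan φ · tan δ = −tan(+17.2°) × tan(+20.515°) = -0.1158, so H₀ = 1.6869 rad = 96.65°.

H₀ = 1.69 rad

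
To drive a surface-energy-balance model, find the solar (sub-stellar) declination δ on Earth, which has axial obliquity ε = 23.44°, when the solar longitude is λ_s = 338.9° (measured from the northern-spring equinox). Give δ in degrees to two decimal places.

sin δ = sin ε · sin λ_s = sin 23.44° × sin 338.9° = -0.143203.
δ = arcsin(-0.143203) = -8.23°.

δ = -8.23°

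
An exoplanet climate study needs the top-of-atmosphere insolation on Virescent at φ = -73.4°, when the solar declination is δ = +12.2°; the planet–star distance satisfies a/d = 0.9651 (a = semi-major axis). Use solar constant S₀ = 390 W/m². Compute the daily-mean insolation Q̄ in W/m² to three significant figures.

Q̄ ≈ 4.45 W/m²

cos H₀ = −tan(-73.4°) tan(+12.200°) = 0.7253, H₀ = 0.7594 rad.
Bracket: H₀ sin φ sin δ + cos φ cos δ sin H₀ = 0.7594×-0.95832×0.21132 + 0.28569×0.97742×0.68848 = -0.153788 + 0.192251 = 0.038463.
Inverse-square distance factor (a/d)² = 0.9651² = 0.931418.
Q̄ = (S₀/π) × 0.931418 × [bracket] = (390/π) × 0.931418 × 0.038463 = 4.447 W/m².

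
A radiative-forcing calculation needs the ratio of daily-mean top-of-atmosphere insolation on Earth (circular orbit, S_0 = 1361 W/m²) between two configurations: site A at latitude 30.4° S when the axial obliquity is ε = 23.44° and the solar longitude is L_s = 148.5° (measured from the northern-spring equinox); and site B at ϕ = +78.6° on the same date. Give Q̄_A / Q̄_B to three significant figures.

— Configuration A (ϕ=-30.4°):
Solar declination: sin δ = sin ε · sin L_s = sin 23.44° × sin 148.5° = 0.20784, so δ = +11.996°.
cos h₀ = −tan(-30.4°) tan(+11.996°) = 0.1247, h₀ = 1.4458 rad.
Bracket: h₀ sin ϕ sin δ + cos ϕ cos δ sin h₀ = 1.4458×-0.50603×0.20784 + 0.86251×0.97816×0.99220 = -0.152060 + 0.837092 = 0.685032.
Q̄ = (S_0/π) × [bracket] = (1361/π) × 0.685032 = 296.77 W/m².
— Configuration B (ϕ=+78.6°):
cos h₀ = −tan(+78.6°) tan(+11.996°) = -1.0538 ≤ −1 ⇒ polar day, h₀ = π.
Bracket: h₀ sin ϕ sin δ + cos ϕ cos δ sin h₀ = 3.1416×0.98027×0.20784 + 0.19766×0.97816×0.00000 = 0.640067 + 0.000000 = 0.640067.
Q̄ = (S_0/π) × [bracket] = (1361/π) × 0.640067 = 277.29 W/m².
Ratio Q̄_A / Q̄_B = 296.77 / 277.29 = 1.070.

Q̄_A / Q̄_B ≈ 1.07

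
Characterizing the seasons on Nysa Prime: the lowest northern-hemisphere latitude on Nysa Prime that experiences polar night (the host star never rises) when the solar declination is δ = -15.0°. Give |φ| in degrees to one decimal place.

Polar night requires cos H₀ = −tan φ tan δ ≥ 1, i.e. tan φ tan δ ≤ −1.
The boundary is |tan φ| · |tan δ| = 1, so |φ| = 90° − |δ| = 90° − 15.0° = 75.0° in the northern hemisphere.

|φ| = 75.0°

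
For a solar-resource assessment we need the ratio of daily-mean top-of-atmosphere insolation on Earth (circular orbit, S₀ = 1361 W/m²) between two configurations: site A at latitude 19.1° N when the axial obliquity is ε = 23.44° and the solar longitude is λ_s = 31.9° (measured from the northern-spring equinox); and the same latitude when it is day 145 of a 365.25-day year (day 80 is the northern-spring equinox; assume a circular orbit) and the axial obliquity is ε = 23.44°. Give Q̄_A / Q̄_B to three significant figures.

Q̄_A / Q̄_B ≈ 0.963

— Configuration A (φ=+19.1°):
Solar declination: sin δ = sin ε · sin λ_s = sin 23.44° × sin 31.9° = 0.21021, so δ = +12.134°.
cos H₀ = −tan(+19.1°) tan(+12.134°) = -0.0745, H₀ = 1.6453 rad.
Bracket: H₀ sin φ sin δ + cos φ cos δ sin H₀ = 1.6453×0.32722×0.21021 + 0.94495×0.97766×0.99722 = 0.113172 + 0.921272 = 1.034444.
Q̄ = (S₀/π) × [bracket] = (1361/π) × 1.034444 = 448.14 W/m².
— Configuration B (φ=+19.1°):
Solar longitude: λ_s = 360° × (145 − 80)/365.25 = 64.066°.
sin δ = sin 23.44° × sin 64.066° = 0.35773, so δ = +20.961°.
cos H₀ = −tan(+19.1°) tan(+20.961°) = -0.1327, H₀ = 1.7038 rad.
Bracket: H₀ sin φ sin δ + cos φ cos δ sin H₀ = 1.7038×0.32722×0.35773 + 0.94495×0.93383×0.99116 = 0.199441 + 0.874622 = 1.074063.
Q̄ = (S₀/π) × [bracket] = (1361/π) × 1.074063 = 465.31 W/m².
Ratio Q̄_A / Q̄_B = 448.14 / 465.31 = 0.9631.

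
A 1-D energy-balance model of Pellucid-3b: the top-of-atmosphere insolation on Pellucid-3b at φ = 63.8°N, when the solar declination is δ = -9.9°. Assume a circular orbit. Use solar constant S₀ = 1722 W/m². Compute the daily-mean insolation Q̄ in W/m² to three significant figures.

cos H₀ = −tan(+63.8°) tan(-9.900°) = 0.3547, H₀ = 1.2082 rad.
Bracket: H₀ sin φ sin δ + cos φ cos δ sin H₀ = 1.2082×0.89726×-0.17193 + 0.44151×0.98511×0.93498 = -0.186384 + 0.406656 = 0.220272.
Q̄ = (S₀/π) × [bracket] = (1722/π) × 0.220272 = 120.7 W/m².

Q̄ ≈ 121 W/m²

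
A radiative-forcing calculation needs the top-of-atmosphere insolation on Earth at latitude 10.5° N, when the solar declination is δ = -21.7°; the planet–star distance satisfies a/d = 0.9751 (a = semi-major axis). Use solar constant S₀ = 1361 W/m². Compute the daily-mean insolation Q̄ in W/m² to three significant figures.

Q̄ ≈ 334 W/m²

cos H₀ = −tan(+10.5°) tan(-21.700°) = 0.0738, H₀ = 1.4970 rad.
Bracket: H₀ sin φ sin δ + cos φ cos δ sin H₀ = 1.4970×0.18224×-0.36975 + 0.98325×0.92913×0.99728 = -0.100873 + 0.911082 = 0.810209.
Inverse-square distance factor (a/d)² = 0.9751² = 0.950820.
Q̄ = (S₀/π) × 0.950820 × [bracket] = (1361/π) × 0.950820 × 0.810209 = 333.7 W/m².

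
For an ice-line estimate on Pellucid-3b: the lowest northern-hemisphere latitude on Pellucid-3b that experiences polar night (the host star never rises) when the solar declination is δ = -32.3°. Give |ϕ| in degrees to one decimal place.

Polar night requires cos h₀ = −tan ϕ tan δ ≥ 1, i.e. tan ϕ tan δ ≤ −1.
The boundary is |tan ϕ| · |tan δ| = 1, so |ϕ| = 90° − |δ| = 90° − 32.3° = 57.7° in the northern hemisphere.

|ϕ| = 57.7°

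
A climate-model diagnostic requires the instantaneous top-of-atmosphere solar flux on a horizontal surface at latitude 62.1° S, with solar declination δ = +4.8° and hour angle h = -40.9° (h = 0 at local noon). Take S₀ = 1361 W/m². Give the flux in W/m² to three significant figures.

cos θ_z = sin φ sin δ + cos φ cos δ cos h = -0.073952 + 0.352446 = 0.278494.
Flux = S₀ · cos θ_z = 1361 × 0.278494 = 379.0 W/m².

379 W/m²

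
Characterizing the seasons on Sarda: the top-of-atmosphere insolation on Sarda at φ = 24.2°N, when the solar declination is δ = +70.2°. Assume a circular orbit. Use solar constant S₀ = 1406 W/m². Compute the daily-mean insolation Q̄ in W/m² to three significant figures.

cos H₀ = −tan(+24.2°) tan(+70.200°) = -1.2483 ≤ −1 ⇒ polar day, H₀ = π.
Bracket: H₀ sin φ sin δ + cos φ cos δ sin H₀ = 3.1416×0.40992×0.94088 + 0.91212×0.33874×0.00000 = 1.211670 + 0.000000 = 1.211670.
Q̄ = (S₀/π) × [bracket] = (1406/π) × 1.211670 = 542.3 W/m².

Q̄ ≈ 542 W/m²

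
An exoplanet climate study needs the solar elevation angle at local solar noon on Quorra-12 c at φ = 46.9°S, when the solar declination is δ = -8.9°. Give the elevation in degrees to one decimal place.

52.0°

At local noon the hour angle is zero, so the zenith angle equals |φ − δ| = |-46.9° − (-8.900°)| = 38.000°.
Elevation = 90° − 38.000° = 52.0°.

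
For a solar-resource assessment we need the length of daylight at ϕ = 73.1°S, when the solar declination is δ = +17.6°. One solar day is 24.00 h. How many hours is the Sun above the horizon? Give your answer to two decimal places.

cos h₀ = −tan ϕ · tan δ = 1.0441 ≥ 1, so the Sun never rises (polar night) and h₀ = 0.
Daylight = 2h₀/(2π) × 24.00 h = (0.0000/π) × 24.00 = 0.00 h.

0.00 h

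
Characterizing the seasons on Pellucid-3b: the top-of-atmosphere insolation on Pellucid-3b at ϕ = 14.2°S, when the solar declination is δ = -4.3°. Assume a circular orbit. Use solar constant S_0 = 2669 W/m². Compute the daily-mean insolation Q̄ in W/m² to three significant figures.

cos h₀ = −tan(-14.2°) tan(-4.300°) = -0.0190, h₀ = 1.5898 rad.
Bracket: h₀ sin ϕ sin δ + cos ϕ cos δ sin h₀ = 1.5898×-0.24531×-0.07498 + 0.96945×0.99719×0.99982 = 0.029242 + 0.966552 = 0.995794.
Q̄ = (S_0/π) × [bracket] = (2669/π) × 0.995794 = 846.0 W/m².

Q̄ ≈ 846 W/m²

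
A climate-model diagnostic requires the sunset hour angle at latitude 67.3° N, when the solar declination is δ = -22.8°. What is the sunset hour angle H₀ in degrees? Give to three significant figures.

H₀ = 0.00°

cos H₀ = −tan φ · tan δ = 1.0049 ≥ 1, so the Sun never rises (polar night) and H₀ = 0.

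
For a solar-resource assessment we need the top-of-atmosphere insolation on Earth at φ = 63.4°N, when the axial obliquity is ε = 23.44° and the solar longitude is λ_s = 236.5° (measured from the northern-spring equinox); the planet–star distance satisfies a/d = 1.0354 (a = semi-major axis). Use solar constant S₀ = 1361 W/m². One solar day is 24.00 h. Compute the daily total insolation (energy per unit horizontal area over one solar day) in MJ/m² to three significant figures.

2.64 MJ/m²

Solar declination: sin δ = sin ε · sin λ_s = sin 23.44° × sin 236.5° = -0.33171, so δ = -19.373°.
cos H₀ = −tan(+63.4°) tan(-19.373°) = 0.7022, H₀ = 0.7924 rad.
Bracket: H₀ sin φ sin δ + cos φ cos δ sin H₀ = 0.7924×0.89415×-0.33171 + 0.44776×0.94338×0.71201 = -0.235025 + 0.300759 = 0.065734.
Inverse-square distance factor (a/d)² = 1.0354² = 1.072053.
Q̄ = (S₀/π) × 1.072053 × [bracket] = (1361/π) × 1.072053 × 0.065734 = 30.529 W/m².
Daily total = Q̄ × 24.00 h × 3600 s/h = 30.529 × 24.00 × 3600 / 10⁶ = 2.638 MJ/m².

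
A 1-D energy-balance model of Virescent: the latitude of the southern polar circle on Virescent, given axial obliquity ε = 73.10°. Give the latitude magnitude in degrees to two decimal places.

The polar circle is the lowest latitude that experiences at least one full rotation of continuous darkness at the northern-summer solstice; it lies at |φ| = 90° − ε = 90° − 73.10° = 16.90°.

16.90°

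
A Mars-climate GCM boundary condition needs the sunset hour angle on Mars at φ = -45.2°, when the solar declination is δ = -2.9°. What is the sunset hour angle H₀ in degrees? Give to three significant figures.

cos H₀ = −tan φ · tan δ = −tan(-45.2°) × tan(-2.900°) = -0.0510, so H₀ = 1.6218 rad = 92.92°.

H₀ = 92.9°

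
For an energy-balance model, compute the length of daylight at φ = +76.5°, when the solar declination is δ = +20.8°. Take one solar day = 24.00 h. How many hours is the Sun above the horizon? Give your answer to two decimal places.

24.00 h

Sunrise equation: cos H₀ = −tan φ · tan δ = -1.5822 ≤ −1, so the Sun never sets (polar day) and H₀ = π.
Daylight = 2H₀/(2π) × 24.00 h = (3.1416/π) × 24.00 = 24.00 h.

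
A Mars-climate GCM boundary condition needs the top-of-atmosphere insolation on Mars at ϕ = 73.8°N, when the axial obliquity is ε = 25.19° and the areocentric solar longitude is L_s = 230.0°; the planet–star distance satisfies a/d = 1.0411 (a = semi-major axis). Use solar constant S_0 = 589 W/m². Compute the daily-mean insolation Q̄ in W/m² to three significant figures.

Q̄ ≈ 0.00 W/m²

sin δ = sin 25.19° × sin 230.0° = -0.32604, so δ = -19.029°.
cos h₀ = −tan(+73.8°) tan(-19.029°) = 1.1871 ≥ 1 ⇒ polar night, h₀ = 0 and Q̄ = 0.
Inverse-square distance factor (a/d)² = 1.0411² = 1.083889.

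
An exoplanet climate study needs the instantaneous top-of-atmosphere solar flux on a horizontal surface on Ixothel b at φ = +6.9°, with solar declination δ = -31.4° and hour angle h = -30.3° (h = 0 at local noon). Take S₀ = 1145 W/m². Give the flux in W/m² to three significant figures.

cos θ_z = sin φ sin δ + cos φ cos δ cos h = -0.062592 + 0.731614 = 0.669022.
Flux = S₀ · cos θ_z = 1145 × 0.669022 = 766.0 W/m².

766 W/m²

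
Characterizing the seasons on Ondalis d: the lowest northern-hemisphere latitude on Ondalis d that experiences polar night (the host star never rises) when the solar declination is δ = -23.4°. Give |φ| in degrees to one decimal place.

Polar night requires cos H₀ = −tan φ tan δ ≥ 1, i.e. tan φ tan δ ≤ −1.
The boundary is |tan φ| · |tan δ| = 1, so |φ| = 90° − |δ| = 90° − 23.4° = 66.6° in the northern hemisphere.

|φ| = 66.6°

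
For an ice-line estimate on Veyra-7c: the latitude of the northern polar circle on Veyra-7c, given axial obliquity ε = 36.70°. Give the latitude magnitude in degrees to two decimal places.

53.30°

The polar circle is the lowest latitude that experiences at least one full rotation of continuous daylight at the northern-summer solstice; it lies at |φ| = 90° − ε = 90° − 36.70° = 53.30°.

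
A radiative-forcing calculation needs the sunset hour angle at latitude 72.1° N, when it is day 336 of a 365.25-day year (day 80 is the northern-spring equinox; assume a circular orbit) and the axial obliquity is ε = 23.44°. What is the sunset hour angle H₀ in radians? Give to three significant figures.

H₀ = 0.00 rad

Solar longitude: λ_s = 360° × (336 − 80)/365.25 = 252.320°.
sin δ = sin 23.44° × sin 252.320° = -0.37900, so δ = -22.272°.
cos H₀ = −tan φ · tan δ = 1.2680 ≥ 1, so the Sun never rises (polar night) and H₀ = 0.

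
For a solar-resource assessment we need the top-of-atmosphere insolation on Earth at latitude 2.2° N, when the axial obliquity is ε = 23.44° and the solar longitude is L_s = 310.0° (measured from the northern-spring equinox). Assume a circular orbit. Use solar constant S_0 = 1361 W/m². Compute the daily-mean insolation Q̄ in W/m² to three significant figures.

Q̄ ≈ 404 W/m²

Solar declination: sin δ = sin ε · sin L_s = sin 23.44° × sin 310.0° = -0.30472, so δ = -17.742°.
cos h₀ = −tan(+2.2°) tan(-17.742°) = 0.0123, h₀ = 1.5585 rad.
Bracket: h₀ sin ϕ sin δ + cos ϕ cos δ sin h₀ = 1.5585×0.03839×-0.30472 + 0.99926×0.95244×0.99992 = -0.018232 + 0.951659 = 0.933427.
Q̄ = (S_0/π) × [bracket] = (1361/π) × 0.933427 = 404.4 W/m².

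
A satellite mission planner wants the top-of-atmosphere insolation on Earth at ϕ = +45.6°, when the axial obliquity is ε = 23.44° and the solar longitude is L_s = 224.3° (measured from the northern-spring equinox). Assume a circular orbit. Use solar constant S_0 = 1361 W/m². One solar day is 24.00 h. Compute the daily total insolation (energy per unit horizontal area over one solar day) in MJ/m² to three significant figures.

14.6 MJ/m²

Solar declination: sin δ = sin ε · sin L_s = sin 23.44° × sin 224.3° = -0.27782, so δ = -16.130°.
cos h₀ = −tan(+45.6°) tan(-16.130°) = 0.2953, h₀ = 1.2710 rad.
Bracket: h₀ sin ϕ sin δ + cos ϕ cos δ sin h₀ = 1.2710×0.71447×-0.27782 + 0.69966×0.96063×0.95540 = -0.252286 + 0.642138 = 0.389852.
Q̄ = (S_0/π) × [bracket] = (1361/π) × 0.389852 = 168.89 W/m².
Daily total = Q̄ × 24.00 h × 3600 s/h = 168.89 × 24.00 × 3600 / 10⁶ = 14.59 MJ/m².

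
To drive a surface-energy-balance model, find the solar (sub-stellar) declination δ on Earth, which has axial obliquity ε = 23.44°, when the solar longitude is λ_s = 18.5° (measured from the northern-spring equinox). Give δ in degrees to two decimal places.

δ = +7.25°

sin δ = sin ε · sin λ_s = sin 23.44° × sin 18.5° = 0.126220.
δ = arcsin(0.126220) = +7.25°.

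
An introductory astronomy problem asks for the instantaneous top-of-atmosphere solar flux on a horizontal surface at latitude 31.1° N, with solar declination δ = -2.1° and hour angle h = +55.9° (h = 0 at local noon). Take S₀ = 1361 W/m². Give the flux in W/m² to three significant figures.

cos θ_z = sin φ sin δ + cos φ cos δ cos h = -0.018928 + 0.479734 = 0.460806.
Flux = S₀ · cos θ_z = 1361 × 0.460806 = 627.2 W/m².

627 W/m²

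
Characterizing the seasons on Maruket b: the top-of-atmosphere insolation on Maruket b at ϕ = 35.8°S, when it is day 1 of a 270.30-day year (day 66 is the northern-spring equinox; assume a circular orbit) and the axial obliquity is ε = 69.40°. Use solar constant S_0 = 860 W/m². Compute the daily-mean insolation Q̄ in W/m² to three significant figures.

Q̄ ≈ 470 W/m²

Solar longitude: L_s = 360° × (1 − 66)/270.30 = -86.570°, i.e. -86.570° + 360° = 273.430°.
sin δ = sin 69.40° × sin 273.430° = -0.93438, so δ = -69.129°.
cos h₀ = −tan(-35.8°) tan(-69.129°) = -1.8915 ≤ −1 ⇒ polar day, h₀ = π.
Bracket: h₀ sin ϕ sin δ + cos ϕ cos δ sin h₀ = 3.1416×-0.58496×-0.93438 + 0.81106×0.35627×0.00000 = 1.717120 + 0.000000 = 1.717120.
Q̄ = (S_0/π) × [bracket] = (860/π) × 1.717120 = 470.1 W/m².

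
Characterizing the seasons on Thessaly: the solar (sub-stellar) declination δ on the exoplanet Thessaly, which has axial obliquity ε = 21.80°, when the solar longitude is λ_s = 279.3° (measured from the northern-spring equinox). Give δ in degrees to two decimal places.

δ = -21.50°

sin δ = sin ε · sin λ_s = sin 21.80° × sin 279.3° = -0.366486.
δ = arcsin(-0.366486) = -21.50°.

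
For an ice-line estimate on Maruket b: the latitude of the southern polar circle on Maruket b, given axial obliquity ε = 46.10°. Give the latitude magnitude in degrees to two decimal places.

The polar circle is the lowest latitude that experiences at least one full rotation of continuous darkness at the northern-summer solstice; it lies at |ϕ| = 90° − ε = 90° − 46.10° = 43.90°.

43.90°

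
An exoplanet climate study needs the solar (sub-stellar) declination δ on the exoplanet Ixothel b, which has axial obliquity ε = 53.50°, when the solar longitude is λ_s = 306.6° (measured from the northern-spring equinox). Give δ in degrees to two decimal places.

sin δ = sin ε · sin λ_s = sin 53.50° × sin 306.6° = -0.645350.
δ = arcsin(-0.645350) = -40.19°.

δ = -40.19°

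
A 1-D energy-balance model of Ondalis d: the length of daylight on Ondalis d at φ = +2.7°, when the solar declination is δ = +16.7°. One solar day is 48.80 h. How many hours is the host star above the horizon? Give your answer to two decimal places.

cos H₀ = −tan φ · tan δ = −tan(+2.7°) × tan(+16.700°) = -0.0141, so H₀ = 1.5849 rad = 90.81°.
Daylight = 2H₀/(2π) × 48.80 h = (1.5849/π) × 48.80 = 24.62 h.

24.62 h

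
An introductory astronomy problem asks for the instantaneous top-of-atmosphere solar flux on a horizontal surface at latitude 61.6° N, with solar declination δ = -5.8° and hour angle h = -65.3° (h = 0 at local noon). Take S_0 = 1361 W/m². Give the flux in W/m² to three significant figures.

148 W/m²

cos θ_z = sin ϕ sin δ + cos ϕ cos δ cos h = -0.088894 + 0.197730 = 0.108836.
Flux = S_0 · cos θ_z = 1361 × 0.108836 = 148.1 W/m².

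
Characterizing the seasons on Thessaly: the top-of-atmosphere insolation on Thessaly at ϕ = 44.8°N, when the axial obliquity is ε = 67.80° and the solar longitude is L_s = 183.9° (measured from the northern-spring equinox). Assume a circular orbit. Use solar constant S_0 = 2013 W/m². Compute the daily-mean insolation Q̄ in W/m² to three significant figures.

Q̄ ≈ 410 W/m²

Solar declination: sin δ = sin ε · sin L_s = sin 67.80° × sin 183.9° = -0.06297, so δ = -3.610°.
cos h₀ = −tan(+44.8°) tan(-3.610°) = 0.0627, h₀ = 1.5081 rad.
Bracket: h₀ sin ϕ sin δ + cos ϕ cos δ sin h₀ = 1.5081×0.70463×-0.06297 + 0.70957×0.99802×0.99803 = -0.066915 + 0.706770 = 0.639855.
Q̄ = (S_0/π) × [bracket] = (2013/π) × 0.639855 = 410.0 W/m².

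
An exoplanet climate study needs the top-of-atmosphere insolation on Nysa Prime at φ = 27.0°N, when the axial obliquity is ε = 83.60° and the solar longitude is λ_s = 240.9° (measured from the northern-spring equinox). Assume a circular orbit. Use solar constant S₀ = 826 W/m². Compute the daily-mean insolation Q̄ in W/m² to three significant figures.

Solar declination: sin δ = sin ε · sin λ_s = sin 83.60° × sin 240.9° = -0.86833, so δ = -60.265°.
cos H₀ = −tan(+27.0°) tan(-60.265°) = 0.8920, H₀ = 0.4690 rad.
Bracket: H₀ sin φ sin δ + cos φ cos δ sin H₀ = 0.4690×0.45399×-0.86833 + 0.89101×0.49599×0.45200 = -0.184886 + 0.199753 = 0.014867.
Q̄ = (S₀/π) × [bracket] = (826/π) × 0.014867 = 3.909 W/m².

Q̄ ≈ 3.91 W/m²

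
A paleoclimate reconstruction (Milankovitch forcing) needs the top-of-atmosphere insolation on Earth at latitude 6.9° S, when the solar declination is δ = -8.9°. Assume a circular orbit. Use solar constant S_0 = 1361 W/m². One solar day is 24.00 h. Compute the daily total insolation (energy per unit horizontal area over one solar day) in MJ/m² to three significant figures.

cos h₀ = −tan(-6.9°) tan(-8.900°) = -0.0190, h₀ = 1.5897 rad.
Bracket: h₀ sin ϕ sin δ + cos ϕ cos δ sin h₀ = 1.5897×-0.12014×-0.15471 + 0.99276×0.98796×0.99982 = 0.029548 + 0.980631 = 1.010179.
Q̄ = (S_0/π) × [bracket] = (1361/π) × 1.010179 = 437.63 W/m².
Daily total = Q̄ × 24.00 h × 3600 s/h = 437.63 × 24.00 × 3600 / 10⁶ = 37.81 MJ/m².

37.8 MJ/m²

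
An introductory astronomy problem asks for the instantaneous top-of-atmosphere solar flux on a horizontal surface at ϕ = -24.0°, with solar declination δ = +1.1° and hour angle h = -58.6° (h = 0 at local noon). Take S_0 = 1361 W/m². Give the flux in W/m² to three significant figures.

cos θ_z = sin ϕ sin δ + cos ϕ cos δ cos h = -0.007808 + 0.475878 = 0.468070.
Flux = S_0 · cos θ_z = 1361 × 0.468070 = 637.0 W/m².

637 W/m²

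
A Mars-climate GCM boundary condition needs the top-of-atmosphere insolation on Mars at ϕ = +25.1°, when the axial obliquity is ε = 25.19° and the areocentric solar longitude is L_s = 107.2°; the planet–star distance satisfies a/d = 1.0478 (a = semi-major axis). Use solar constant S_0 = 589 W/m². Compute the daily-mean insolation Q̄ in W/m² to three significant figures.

Q̄ ≈ 230 W/m²

sin δ = sin 25.19° × sin 107.2° = 0.40659, so δ = +23.991°.
cos h₀ = −tan(+25.1°) tan(+23.991°) = -0.2085, h₀ = 1.7808 rad.
Bracket: h₀ sin ϕ sin δ + cos ϕ cos δ sin h₀ = 1.7808×0.42420×0.40659 + 0.90557×0.91361×0.97803 = 0.307144 + 0.809161 = 1.116305.
Inverse-square distance factor (a/d)² = 1.0478² = 1.097885.
Q̄ = (S_0/π) × 1.097885 × [bracket] = (589/π) × 1.097885 × 1.116305 = 229.8 W/m².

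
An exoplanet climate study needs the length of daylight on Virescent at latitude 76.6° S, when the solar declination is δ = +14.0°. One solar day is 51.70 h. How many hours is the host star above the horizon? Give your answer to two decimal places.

cos H₀ = −tan φ · tan δ = 1.0466 ≥ 1, so the host star never rises (polar night) and H₀ = 0.
Daylight = 2H₀/(2π) × 51.70 h = (0.0000/π) × 51.70 = 0.00 h.

0.00 h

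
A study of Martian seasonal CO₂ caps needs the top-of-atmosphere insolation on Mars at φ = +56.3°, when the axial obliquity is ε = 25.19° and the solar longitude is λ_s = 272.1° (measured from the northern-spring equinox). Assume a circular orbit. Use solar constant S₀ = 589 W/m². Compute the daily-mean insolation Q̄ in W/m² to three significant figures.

Solar declination: sin δ = sin ε · sin λ_s = sin 25.19° × sin 272.1° = -0.42534, so δ = -25.172°.
cos H₀ = −tan(+56.3°) tan(-25.172°) = 0.7047, H₀ = 0.7888 rad.
Bracket: H₀ sin φ sin δ + cos φ cos δ sin H₀ = 0.7888×0.83195×-0.42534 + 0.55484×0.90504×0.70952 = -0.279126 + 0.356287 = 0.077161.
Q̄ = (S₀/π) × [bracket] = (589/π) × 0.077161 = 14.47 W/m².

Q̄ ≈ 14.5 W/m²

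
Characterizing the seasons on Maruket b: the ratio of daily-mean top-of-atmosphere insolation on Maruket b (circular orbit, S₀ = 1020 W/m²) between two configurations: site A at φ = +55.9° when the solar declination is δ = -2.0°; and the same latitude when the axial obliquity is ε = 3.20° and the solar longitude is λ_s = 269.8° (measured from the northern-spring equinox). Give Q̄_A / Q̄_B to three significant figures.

Q̄_A / Q̄_B ≈ 1.05

— Configuration A (φ=+55.9°):
cos H₀ = −tan(+55.9°) tan(-2.000°) = 0.0516, H₀ = 1.5192 rad.
Bracket: H₀ sin φ sin δ + cos φ cos δ sin H₀ = 1.5192×0.82806×-0.03490 + 0.56064×0.99939×0.99867 = -0.043904 + 0.559553 = 0.515649.
Q̄ = (S₀/π) × [bracket] = (1020/π) × 0.515649 = 167.42 W/m².
— Configuration B (φ=+55.9°):
Solar declination: sin δ = sin ε · sin λ_s = sin 3.20° × sin 269.8° = -0.05582, so δ = -3.200°.
cos H₀ = −tan(+55.9°) tan(-3.200°) = 0.0826, H₀ = 1.4881 rad.
Bracket: H₀ sin φ sin δ + cos φ cos δ sin H₀ = 1.4881×0.82806×-0.05582 + 0.56064×0.99844×0.99658 = -0.068783 + 0.557851 = 0.489068.
Q̄ = (S₀/π) × [bracket] = (1020/π) × 0.489068 = 158.79 W/m².
Ratio Q̄_A / Q̄_B = 167.42 / 158.79 = 1.054.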